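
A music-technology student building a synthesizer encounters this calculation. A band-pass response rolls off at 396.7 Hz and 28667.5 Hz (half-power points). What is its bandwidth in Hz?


Bandwidth is the difference of -3dB frequencies:
BW = f_high - f_low
   = 28667.5 - 396.7
   = 28270.8 Hz

28270.8 Hz


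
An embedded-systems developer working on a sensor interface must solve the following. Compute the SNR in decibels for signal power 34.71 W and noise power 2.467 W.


SNR in decibels:
SNR = 10 * log10(Ps / Pn)
    = 10 * log10(34.71 / 2.467)
    = 10 * log10(14.0697)
    = 10 * 1.1483
    = 11.48 dB

11.48 dB


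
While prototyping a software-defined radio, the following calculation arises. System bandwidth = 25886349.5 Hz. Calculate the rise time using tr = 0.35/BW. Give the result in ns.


Rise time from bandwidth relationship:
tr = 0.35 / BW
   = 0.35 / 25886349.5
   = 1.352063952e-08 s
   = 13.5206 ns

13.5206 ns


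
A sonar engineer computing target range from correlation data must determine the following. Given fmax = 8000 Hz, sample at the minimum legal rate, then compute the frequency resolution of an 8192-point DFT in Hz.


Step 1 — Nyquist sampling rate:
fs = 2 * fmax = 2 * 8000 = 16000 Hz

Step 2 — DFT bin spacing:
df = fs / N = 16000 / 8192 = 1.9531 Hz

1.9531 Hz


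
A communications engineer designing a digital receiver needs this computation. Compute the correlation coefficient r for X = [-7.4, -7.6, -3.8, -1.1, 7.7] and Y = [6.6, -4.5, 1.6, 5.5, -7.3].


Pearson correlation coefficient (population):
r = cov(X,Y) / (std(X) * std(Y))
Mean X = -2.44, Mean Y = 0.38
Cov(X,Y) = -15.6688
Std(X) = 5.615906, Std(Y) = 5.46238
r = -0.5108

-0.5108


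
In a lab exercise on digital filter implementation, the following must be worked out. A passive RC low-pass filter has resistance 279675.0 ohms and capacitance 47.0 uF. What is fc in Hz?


Cutoff frequency of a first-order RC filter:
fc = 1 / (2 * pi * R * C)
C = 47.0 uF = 4.7e-05 F
fc = 1 / (2 * pi * 279675.0 * 4.7e-05)
   = 1 / 82.590742986916
   = 0.012108 Hz

0.012108 Hz


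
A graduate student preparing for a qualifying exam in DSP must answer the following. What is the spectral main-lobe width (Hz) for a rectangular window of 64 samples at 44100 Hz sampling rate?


Main lobe width for a rectangular window:
Width = 2 * fs / N
      = 2 * 44100 / 64
      = 88200 / 64
      = 1378.125 Hz

1378.125 Hz


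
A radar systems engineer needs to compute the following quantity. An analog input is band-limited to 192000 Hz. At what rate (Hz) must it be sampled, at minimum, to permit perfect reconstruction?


The Nyquist rate is twice the maximum frequency component.
fs_min = 2 * fmax
      = 2 * 192000
      = 384000 Hz

384000


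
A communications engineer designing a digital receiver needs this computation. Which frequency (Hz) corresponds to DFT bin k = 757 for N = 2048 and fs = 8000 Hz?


Frequency of DFT bin k:
f_k = k * fs / N
    = 757 * 8000 / 2048
    = 6056000 / 2048
    = 2957.031 Hz

2957.031 Hz


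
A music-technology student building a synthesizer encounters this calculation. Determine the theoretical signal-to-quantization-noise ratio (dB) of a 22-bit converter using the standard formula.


Theoretical SNR for a full-scale sinusoid:
SNR = 6.02 * N + 1.76
    = 6.02 * 22 + 1.76
    = 132.44 + 1.76
    = 134.2 dB

134.2 dB


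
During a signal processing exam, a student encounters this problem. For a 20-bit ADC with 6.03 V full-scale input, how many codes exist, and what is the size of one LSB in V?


Step 1 — number of quantization levels:
L = 2^N = 2^20 = 1048576

Step 2 — LSB step size:
delta = Vfs / L
      = 6.03 / 1048576
      = 5.75e-06 V

Levels = 1048576; step size = 5.75e-06 V


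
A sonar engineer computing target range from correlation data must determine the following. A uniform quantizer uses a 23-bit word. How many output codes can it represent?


Number of quantization levels = 2^N
= 2^23
= 8388608

8388608


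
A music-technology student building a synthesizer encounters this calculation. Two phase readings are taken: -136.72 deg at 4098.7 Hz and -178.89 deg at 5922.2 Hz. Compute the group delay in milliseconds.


Group delay from phase difference:
tau = -d(phi)/d(omega)
d(phi) = -42.17 deg = -0.736005 rad
d(omega) = 2*pi*(5922.2 - 4098.7) = 11457.3884 rad/s
tau = -(-0.736005) / 11457.3884
    = 0.0642 ms

0.0642 ms


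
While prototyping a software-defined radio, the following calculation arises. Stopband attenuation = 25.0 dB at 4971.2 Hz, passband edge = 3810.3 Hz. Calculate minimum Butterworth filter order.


Butterworth filter order formula:
n = log10(10^(A/10) - 1) / (2 * log10(f_stop/f_pass))
10^(25.0/10) - 1 = 315.2278
f_stop/f_pass = 4971.2 / 3810.3 = 1.3047
n = 10.8164 -> ceil = 11

11


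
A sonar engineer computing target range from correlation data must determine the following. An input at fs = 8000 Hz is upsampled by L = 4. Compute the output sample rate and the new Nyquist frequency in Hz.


Step 1 — output sample rate after interpolation by L:
fs_out = L * fs_in = 4 * 8000 = 32000 Hz

Step 2 — Nyquist frequency of the output stream:
f_Nyq = fs_out / 2 = 32000 / 2 = 16000.0 Hz

fs_out = 32000 Hz; f_Nyquist = 16000.0 Hz


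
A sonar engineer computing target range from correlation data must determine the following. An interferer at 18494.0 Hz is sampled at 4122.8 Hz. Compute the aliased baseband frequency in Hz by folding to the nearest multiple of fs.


Compute the nearest integer multiple of fs to the signal:
n = round(18494.0 / 4122.8) = 4
f_alias = |18494.0 - 4 * 4122.8|
        = |18494.0 - 16491.2|
        = 2002.8 Hz

2002.8


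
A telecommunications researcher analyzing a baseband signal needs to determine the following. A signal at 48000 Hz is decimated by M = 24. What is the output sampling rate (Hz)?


Decimation reduces the sample rate:
fs_out = fs_in / M
       = 48000 / 24
       = 2000.0 Hz

2000.0 Hz


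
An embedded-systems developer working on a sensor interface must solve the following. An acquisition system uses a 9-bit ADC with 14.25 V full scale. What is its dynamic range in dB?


Dynamic range from full-scale to LSB:
V_min = V_max / 2^bits = 14.25 / 2^9
DR = 20 * log10(V_max / V_min)
   = 20 * log10(2^9)
   = 20 * 9 * log10(2)
   = 54.19 dB

54.19 dB


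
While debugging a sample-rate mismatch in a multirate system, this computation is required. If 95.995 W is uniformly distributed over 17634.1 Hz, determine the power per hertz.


Power spectral density:
PSD = P / BW
    = 95.995 / 17634.1
    = 0.00544371 W/Hz

0.00544371 W/Hz


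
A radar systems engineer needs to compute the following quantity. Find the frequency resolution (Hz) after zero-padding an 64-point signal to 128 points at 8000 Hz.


Frequency resolution after zero-padding:
N_padded = 64 * 2 = 128
df = fs / N_padded
   = 8000 / 128
   = 62.5 Hz

62.5 Hz


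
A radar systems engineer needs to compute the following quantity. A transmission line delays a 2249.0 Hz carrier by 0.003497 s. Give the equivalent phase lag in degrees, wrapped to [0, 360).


Phase shift from frequency and time delay:
phi = 360 * f * t_delay
    = 360 * 2249.0 * 0.003497
    = 2831.31 degrees
    mod 360 = 311.31 degrees

311.31 degrees


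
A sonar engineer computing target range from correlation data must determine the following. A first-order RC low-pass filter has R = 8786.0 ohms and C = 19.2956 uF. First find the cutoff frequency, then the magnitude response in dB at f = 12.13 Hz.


Step 1 — cutoff frequency:
fc = 1 / (2*pi*R*C)
C = 19.2956 uF = 1.92956e-05 F
fc = 1 / (2*pi*8786.0*1.92956e-05)
   = 0.938795 Hz

Step 2 — magnitude at f = 12.13 Hz:
|H(f)| = 1 / sqrt(1 + (f/fc)^2)
f/fc = 12.13 / 0.938795 = 12.920819
|H| = 1 / sqrt(1 + 166.947564) = 0.0771637
|H|_dB = 20*log10(0.0771637) = -22.25 dB

fc = 0.938795 Hz; |H(12.13 Hz)| = -22.25 dB


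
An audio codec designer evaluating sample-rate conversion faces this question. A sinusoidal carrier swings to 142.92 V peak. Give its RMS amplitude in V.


RMS voltage for a sinusoidal waveform:
V_rms = V_peak / sqrt(2)
      = 142.92 / 1.414214
      = 101.06 V

101.06 V


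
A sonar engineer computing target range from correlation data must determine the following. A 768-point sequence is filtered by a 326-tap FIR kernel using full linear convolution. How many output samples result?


Linear convolution output length:
L = N + M - 1
  = 768 + 326 - 1
  = 1093 samples

1093


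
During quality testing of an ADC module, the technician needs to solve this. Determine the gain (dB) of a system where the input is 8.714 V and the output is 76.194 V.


Voltage gain in dB:
G = 20 * log10(Vout / Vin)
  = 20 * log10(76.194 / 8.714)
  = 20 * log10(8.74386)
  = 20 * 0.941703
  = 18.83 dB

18.83 dB


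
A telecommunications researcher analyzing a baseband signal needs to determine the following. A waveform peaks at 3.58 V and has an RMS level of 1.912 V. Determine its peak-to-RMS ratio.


Crest factor is the ratio of peak to RMS:
CF = V_peak / V_rms
   = 3.58 / 1.912
   = 1.8724

1.8724


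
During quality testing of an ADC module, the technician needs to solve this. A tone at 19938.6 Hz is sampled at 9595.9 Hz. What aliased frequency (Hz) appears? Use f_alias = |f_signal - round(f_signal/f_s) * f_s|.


Compute the nearest integer multiple of fs to the signal:
n = round(19938.6 / 9595.9) = 2
f_alias = |19938.6 - 2 * 9595.9|
        = |19938.6 - 19191.8|
        = 746.8 Hz

746.8


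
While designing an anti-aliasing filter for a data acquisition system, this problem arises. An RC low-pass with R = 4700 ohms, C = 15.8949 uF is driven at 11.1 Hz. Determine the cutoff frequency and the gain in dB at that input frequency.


Step 1 — cutoff frequency:
fc = 1 / (2*pi*R*C)
C = 15.8949 uF = 1.58949e-05 F
fc = 1 / (2*pi*4700*1.58949e-05)
   = 2.13042 Hz

Step 2 — magnitude at f = 11.1 Hz:
|H(f)| = 1 / sqrt(1 + (f/fc)^2)
f/fc = 11.1 / 2.13042 = 5.21024
|H| = 1 / sqrt(1 + 27.146601) = 0.1884894
|H|_dB = 20*log10(0.1884894) = -14.49 dB

fc = 2.13042 Hz; |H(11.1 Hz)| = -14.49 dB


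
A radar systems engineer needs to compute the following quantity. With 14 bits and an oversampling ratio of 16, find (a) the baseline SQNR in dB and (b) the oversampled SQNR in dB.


Step 1 — baseline SQNR at Nyquist:
SQNR_base = 6.02*N + 1.76
          = 6.02*14 + 1.76
          = 86.04 dB

Step 2 — oversampling processing gain:
G = 10*log10(OSR) = 10*log10(16) = 12.04 dB

Step 3 — total:
SQNR_total = 86.04 + 12.04 = 98.08 dB

Base SQNR = 86.04 dB; oversampled SQNR = 98.08 dB


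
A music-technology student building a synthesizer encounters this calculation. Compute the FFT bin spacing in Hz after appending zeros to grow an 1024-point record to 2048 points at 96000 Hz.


Frequency resolution after zero-padding:
N_padded = 1024 * 2 = 2048
df = fs / N_padded
   = 96000 / 2048
   = 46.875 Hz

46.875 Hz


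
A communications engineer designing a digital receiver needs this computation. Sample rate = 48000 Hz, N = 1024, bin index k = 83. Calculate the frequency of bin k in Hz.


Frequency of DFT bin k:
f_k = k * fs / N
    = 83 * 48000 / 1024
    = 3984000 / 1024
    = 3890.625 Hz

3890.625 Hz


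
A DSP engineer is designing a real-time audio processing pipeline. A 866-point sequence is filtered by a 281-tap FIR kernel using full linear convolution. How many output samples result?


Linear convolution output length:
L = N + M - 1
  = 866 + 281 - 1
  = 1146 samples

1146


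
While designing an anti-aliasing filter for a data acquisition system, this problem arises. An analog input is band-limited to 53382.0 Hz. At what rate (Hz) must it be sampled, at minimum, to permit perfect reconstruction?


The Nyquist rate is twice the maximum frequency component.
fs_min = 2 * fmax
      = 2 * 53382.0
      = 106764.0 Hz

106764.0


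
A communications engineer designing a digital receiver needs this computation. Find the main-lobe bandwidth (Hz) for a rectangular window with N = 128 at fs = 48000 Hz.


Main lobe width for a rectangular window:
Width = 2 * fs / N
      = 2 * 48000 / 128
      = 96000 / 128
      = 750.0 Hz

750.0 Hz


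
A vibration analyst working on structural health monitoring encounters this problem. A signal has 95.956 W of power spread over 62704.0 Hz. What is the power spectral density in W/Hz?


Power spectral density:
PSD = P / BW
    = 95.956 / 62704.0
    = 0.0015303 W/Hz

0.0015303 W/Hz


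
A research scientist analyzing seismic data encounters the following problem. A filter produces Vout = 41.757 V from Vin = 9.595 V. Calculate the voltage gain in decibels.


Voltage gain in dB:
G = 20 * log10(Vout / Vin)
  = 20 * log10(41.757 / 9.595)
  = 20 * log10(4.351954)
  = 20 * 0.638684
  = 12.77 dB

12.77 dB


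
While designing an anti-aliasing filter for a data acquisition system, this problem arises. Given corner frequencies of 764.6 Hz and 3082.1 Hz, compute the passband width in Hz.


Bandwidth is the difference of -3dB frequencies:
BW = f_high - f_low
   = 3082.1 - 764.6
   = 2317.5 Hz

2317.5 Hz


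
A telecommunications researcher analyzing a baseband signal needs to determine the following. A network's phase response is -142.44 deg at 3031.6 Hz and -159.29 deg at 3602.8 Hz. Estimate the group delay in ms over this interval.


Group delay from phase difference:
tau = -d(phi)/d(omega)
d(phi) = -16.85 deg = -0.294088 rad
d(omega) = 2*pi*(3602.8 - 3031.6) = 3588.9554 rad/s
tau = -(-0.294088) / 3588.9554
    = 0.0819 ms

0.0819 ms


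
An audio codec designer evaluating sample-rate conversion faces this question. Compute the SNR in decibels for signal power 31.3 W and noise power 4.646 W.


SNR in decibels:
SNR = 10 * log10(Ps / Pn)
    = 10 * log10(31.3 / 4.646)
    = 10 * log10(6.737)
    = 10 * 0.8285
    = 8.28 dB

8.28 dB


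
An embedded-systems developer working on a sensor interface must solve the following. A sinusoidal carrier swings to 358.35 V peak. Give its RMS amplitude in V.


RMS voltage for a sinusoidal waveform:
V_rms = V_peak / sqrt(2)
      = 358.35 / 1.414214
      = 253.392 V

253.392 V


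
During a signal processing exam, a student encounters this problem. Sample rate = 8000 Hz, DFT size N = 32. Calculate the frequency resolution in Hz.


DFT frequency resolution:
df = fs / N
   = 8000 / 32
   = 250.0 Hz

250.0 Hz


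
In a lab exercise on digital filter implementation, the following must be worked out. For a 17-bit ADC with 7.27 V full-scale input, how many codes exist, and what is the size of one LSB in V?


Step 1 — number of quantization levels:
L = 2^N = 2^17 = 131072

Step 2 — LSB step size:
delta = Vfs / L
      = 7.27 / 131072
      = 5.547e-05 V

Levels = 131072; step size = 5.547e-05 V


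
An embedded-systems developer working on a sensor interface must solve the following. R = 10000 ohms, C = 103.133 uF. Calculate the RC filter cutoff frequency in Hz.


Cutoff frequency of a first-order RC filter:
fc = 1 / (2 * pi * R * C)
C = 103.133 uF = 0.000103133 F
fc = 1 / (2 * pi * 10000 * 0.000103133)
   = 1 / 6.4800375028535
   = 0.15432 Hz

0.15432 Hz


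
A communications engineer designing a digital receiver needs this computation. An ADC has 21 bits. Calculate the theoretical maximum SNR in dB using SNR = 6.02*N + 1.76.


Theoretical SNR for a full-scale sinusoid:
SNR = 6.02 * N + 1.76
    = 6.02 * 21 + 1.76
    = 126.42 + 1.76
    = 128.18 dB

128.18 dB


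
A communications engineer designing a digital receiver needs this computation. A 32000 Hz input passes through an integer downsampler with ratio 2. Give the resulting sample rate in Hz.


Decimation reduces the sample rate:
fs_out = fs_in / M
       = 32000 / 2
       = 16000.0 Hz

16000.0 Hz


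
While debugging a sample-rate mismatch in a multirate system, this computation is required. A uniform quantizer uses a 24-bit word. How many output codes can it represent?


Number of quantization levels = 2^N
= 2^24
= 16777216

16777216


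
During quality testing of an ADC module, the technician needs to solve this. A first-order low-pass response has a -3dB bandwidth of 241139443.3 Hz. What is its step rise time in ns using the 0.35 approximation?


Rise time from bandwidth relationship:
tr = 0.35 / BW
   = 0.35 / 241139443.3
   = 1.451442349e-09 s
   = 1.4514 ns

1.4514 ns


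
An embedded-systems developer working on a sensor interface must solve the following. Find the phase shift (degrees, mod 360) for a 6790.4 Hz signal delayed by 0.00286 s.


Phase shift from frequency and time delay:
phi = 360 * f * t_delay
    = 360 * 6790.4 * 0.00286
    = 6991.4 degrees
    mod 360 = 151.4 degrees

151.4 degrees


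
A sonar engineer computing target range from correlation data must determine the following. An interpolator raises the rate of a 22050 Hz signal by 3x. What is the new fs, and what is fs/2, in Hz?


Step 1 — output sample rate after interpolation by L:
fs_out = L * fs_in = 3 * 22050 = 66150 Hz

Step 2 — Nyquist frequency of the output stream:
f_Nyq = fs_out / 2 = 66150 / 2 = 33075.0 Hz

fs_out = 66150 Hz; f_Nyquist = 33075.0 Hz


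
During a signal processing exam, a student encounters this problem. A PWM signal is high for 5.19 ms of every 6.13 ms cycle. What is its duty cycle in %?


Duty cycle as a percentage:
DC = (t_on / T) * 100
   = (5.19 / 6.13) * 100
   = 0.846656 * 100
   = 84.67 %

84.67 %


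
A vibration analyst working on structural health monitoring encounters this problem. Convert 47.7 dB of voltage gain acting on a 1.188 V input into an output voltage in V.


Output voltage from dB gain:
V_out = V_in * 10^(gain_dB / 20)
      = 1.188 * 10^(47.7 / 20)
      = 1.188 * 242.66101
      = 288.2813 V

288.2813 V


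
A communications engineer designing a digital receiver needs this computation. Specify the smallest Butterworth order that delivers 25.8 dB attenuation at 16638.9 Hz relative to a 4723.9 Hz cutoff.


Butterworth filter order formula:
n = log10(10^(A/10) - 1) / (2 * log10(f_stop/f_pass))
10^(25.8/10) - 1 = 379.1894
f_stop/f_pass = 16638.9 / 4723.9 = 3.5223
n = 2.358 -> ceil = 3

3


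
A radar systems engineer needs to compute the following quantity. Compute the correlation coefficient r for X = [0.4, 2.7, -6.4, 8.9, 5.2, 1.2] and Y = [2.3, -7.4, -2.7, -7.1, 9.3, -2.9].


Pearson correlation coefficient (population):
r = cov(X,Y) / (std(X) * std(Y))
Mean X = 2.0, Mean Y = -1.4167
Cov(X,Y) = -0.515
Std(X) = 4.692192, Std(Y) = 5.782277
r = -0.019

-0.019


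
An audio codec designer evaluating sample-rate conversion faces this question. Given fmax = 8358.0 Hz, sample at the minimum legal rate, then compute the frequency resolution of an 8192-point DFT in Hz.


Step 1 — Nyquist sampling rate:
fs = 2 * fmax = 2 * 8358.0 = 16716.0 Hz

Step 2 — DFT bin spacing:
df = fs / N = 16716.0 / 8192 = 2.0405 Hz

2.0405 Hz


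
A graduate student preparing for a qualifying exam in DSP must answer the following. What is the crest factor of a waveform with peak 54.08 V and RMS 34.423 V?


Crest factor is the ratio of peak to RMS:
CF = V_peak / V_rms
   = 54.08 / 34.423
   = 1.571

1.571


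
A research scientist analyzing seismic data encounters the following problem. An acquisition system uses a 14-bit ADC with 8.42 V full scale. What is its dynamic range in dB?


Dynamic range from full-scale to LSB:
V_min = V_max / 2^bits = 8.42 / 2^14
DR = 20 * log10(V_max / V_min)
   = 20 * log10(2^14)
   = 20 * 14 * log10(2)
   = 84.29 dB

84.29 dB


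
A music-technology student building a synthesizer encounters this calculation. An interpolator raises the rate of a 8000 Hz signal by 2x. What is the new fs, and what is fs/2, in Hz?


Step 1 — output sample rate after interpolation by L:
fs_out = L * fs_in = 2 * 8000 = 16000 Hz

Step 2 — Nyquist frequency of the output stream:
f_Nyq = fs_out / 2 = 16000 / 2 = 8000.0 Hz

fs_out = 16000 Hz; f_Nyquist = 8000.0 Hz


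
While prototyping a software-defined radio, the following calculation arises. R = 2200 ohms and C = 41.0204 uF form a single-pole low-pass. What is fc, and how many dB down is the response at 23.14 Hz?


Step 1 — cutoff frequency:
fc = 1 / (2*pi*R*C)
C = 41.0204 uF = 4.10204e-05 F
fc = 1 / (2*pi*2200*4.10204e-05)
   = 1.76359 Hz

Step 2 — magnitude at f = 23.14 Hz:
|H(f)| = 1 / sqrt(1 + (f/fc)^2)
f/fc = 23.14 / 1.76359 = 13.120963
|H| = 1 / sqrt(1 + 172.15967) = 0.0759935
|H|_dB = 20*log10(0.0759935) = -22.38 dB

fc = 1.76359 Hz; |H(23.14 Hz)| = -22.38 dB


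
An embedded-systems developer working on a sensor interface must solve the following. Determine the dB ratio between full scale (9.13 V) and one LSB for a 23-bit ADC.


Dynamic range from full-scale to LSB:
V_min = V_max / 2^bits = 9.13 / 2^23
DR = 20 * log10(V_max / V_min)
   = 20 * log10(2^23)
   = 20 * 23 * log10(2)
   = 138.47 dB

138.47 dB


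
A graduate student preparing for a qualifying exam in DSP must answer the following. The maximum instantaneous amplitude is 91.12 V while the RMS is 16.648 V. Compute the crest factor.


Crest factor is the ratio of peak to RMS:
CF = V_peak / V_rms
   = 91.12 / 16.648
   = 5.4733

5.4733


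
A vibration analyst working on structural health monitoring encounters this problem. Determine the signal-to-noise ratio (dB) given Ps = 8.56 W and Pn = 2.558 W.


SNR in decibels:
SNR = 10 * log10(Ps / Pn)
    = 10 * log10(8.56 / 2.558)
    = 10 * log10(3.3464)
    = 10 * 0.5246
    = 5.25 dB

5.25 dB


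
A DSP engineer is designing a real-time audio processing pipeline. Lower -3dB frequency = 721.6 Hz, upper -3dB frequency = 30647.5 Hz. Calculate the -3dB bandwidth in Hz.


Bandwidth is the difference of -3dB frequencies:
BW = f_high - f_low
   = 30647.5 - 721.6
   = 29925.9 Hz

29925.9 Hz


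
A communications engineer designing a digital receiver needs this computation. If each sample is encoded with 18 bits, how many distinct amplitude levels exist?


Number of quantization levels = 2^N
= 2^18
= 262144

262144


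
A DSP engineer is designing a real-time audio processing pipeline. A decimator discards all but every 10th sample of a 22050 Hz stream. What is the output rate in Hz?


Decimation reduces the sample rate:
fs_out = fs_in / M
       = 22050 / 10
       = 2205.0 Hz

2205.0 Hz


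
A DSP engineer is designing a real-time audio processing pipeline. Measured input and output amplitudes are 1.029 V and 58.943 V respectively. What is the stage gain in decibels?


Voltage gain in dB:
G = 20 * log10(Vout / Vin)
  = 20 * log10(58.943 / 1.029)
  = 20 * log10(57.281827)
  = 20 * 1.758017
  = 35.16 dB

35.16 dB


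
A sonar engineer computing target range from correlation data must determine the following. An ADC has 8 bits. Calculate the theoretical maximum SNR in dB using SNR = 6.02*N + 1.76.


Theoretical SNR for a full-scale sinusoid:
SNR = 6.02 * N + 1.76
    = 6.02 * 8 + 1.76
    = 48.16 + 1.76
    = 49.92 dB

49.92 dB


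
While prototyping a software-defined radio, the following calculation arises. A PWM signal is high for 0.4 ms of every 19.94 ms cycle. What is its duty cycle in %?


Duty cycle as a percentage:
DC = (t_on / T) * 100
   = (0.4 / 19.94) * 100
   = 0.02006 * 100
   = 2.01 %

2.01 %


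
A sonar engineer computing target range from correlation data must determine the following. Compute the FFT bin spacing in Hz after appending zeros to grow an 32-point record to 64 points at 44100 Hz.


Frequency resolution after zero-padding:
N_padded = 32 * 2 = 64
df = fs / N_padded
   = 44100 / 64
   = 689.0625 Hz

689.0625 Hz


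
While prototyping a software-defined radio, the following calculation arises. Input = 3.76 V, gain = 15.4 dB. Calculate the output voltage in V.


Output voltage from dB gain:
V_out = V_in * 10^(gain_dB / 20)
      = 3.76 * 10^(15.4 / 20)
      = 3.76 * 5.888437
      = 22.1405 V

22.1405 V


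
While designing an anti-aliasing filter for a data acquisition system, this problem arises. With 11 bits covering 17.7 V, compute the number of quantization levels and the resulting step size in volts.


Step 1 — number of quantization levels:
L = 2^N = 2^11 = 2048

Step 2 — LSB step size:
delta = Vfs / L
      = 17.7 / 2048
      = 0.00864258 V

Levels = 2048; step size = 0.00864258 V


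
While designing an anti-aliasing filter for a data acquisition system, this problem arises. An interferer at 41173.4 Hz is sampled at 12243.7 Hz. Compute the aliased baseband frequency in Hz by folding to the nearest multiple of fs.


Compute the nearest integer multiple of fs to the signal:
n = round(41173.4 / 12243.7) = 3
f_alias = |41173.4 - 3 * 12243.7|
        = |41173.4 - 36731.1|
        = 4442.3 Hz

4442.3


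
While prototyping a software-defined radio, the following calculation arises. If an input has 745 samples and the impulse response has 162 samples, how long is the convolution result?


Linear convolution output length:
L = N + M - 1
  = 745 + 162 - 1
  = 906 samples

906


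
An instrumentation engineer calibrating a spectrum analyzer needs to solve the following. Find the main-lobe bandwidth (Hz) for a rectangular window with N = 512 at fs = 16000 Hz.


Main lobe width for a rectangular window:
Width = 2 * fs / N
      = 2 * 16000 / 512
      = 32000 / 512
      = 62.5 Hz

62.5 Hz


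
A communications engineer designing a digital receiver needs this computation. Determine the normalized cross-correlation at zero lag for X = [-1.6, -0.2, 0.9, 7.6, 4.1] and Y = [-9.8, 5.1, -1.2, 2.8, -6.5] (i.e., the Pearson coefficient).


Pearson correlation coefficient (population):
r = cov(X,Y) / (std(X) * std(Y))
Mean X = 2.16, Mean Y = -1.92
Cov(X,Y) = 5.7892
Std(X) = 3.306116, Std(Y) = 5.570422
r = 0.3143

0.3143


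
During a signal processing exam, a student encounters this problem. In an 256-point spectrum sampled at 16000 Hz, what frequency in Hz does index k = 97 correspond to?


Frequency of DFT bin k:
f_k = k * fs / N
    = 97 * 16000 / 256
    = 1552000 / 256
    = 6062.5 Hz

6062.5 Hz


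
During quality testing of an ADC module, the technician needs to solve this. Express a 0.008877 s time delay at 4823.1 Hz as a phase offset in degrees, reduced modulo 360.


Phase shift from frequency and time delay:
phi = 360 * f * t_delay
    = 360 * 4823.1 * 0.008877
    = 15413.28 degrees
    mod 360 = 293.28 degrees

293.28 degrees


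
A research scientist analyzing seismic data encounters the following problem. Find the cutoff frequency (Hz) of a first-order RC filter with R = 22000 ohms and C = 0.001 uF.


Cutoff frequency of a first-order RC filter:
fc = 1 / (2 * pi * R * C)
C = 0.001 uF = 1e-09 F
fc = 1 / (2 * pi * 22000 * 1e-09)
   = 1 / 0.00013823007675795
   = 7234.315595 Hz

7234.315595 Hz


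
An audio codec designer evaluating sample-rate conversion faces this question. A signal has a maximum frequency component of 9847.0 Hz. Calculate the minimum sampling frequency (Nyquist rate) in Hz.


The Nyquist rate is twice the maximum frequency component.
fs_min = 2 * fmax
      = 2 * 9847.0
      = 19694.0 Hz

19694.0


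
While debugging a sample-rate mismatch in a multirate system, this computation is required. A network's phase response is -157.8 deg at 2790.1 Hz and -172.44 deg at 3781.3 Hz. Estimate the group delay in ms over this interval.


Group delay from phase difference:
tau = -d(phi)/d(omega)
d(phi) = -14.64 deg = -0.255516 rad
d(omega) = 2*pi*(3781.3 - 2790.1) = 6227.8933 rad/s
tau = -(-0.255516) / 6227.8933
    = 0.041 ms

0.041 ms


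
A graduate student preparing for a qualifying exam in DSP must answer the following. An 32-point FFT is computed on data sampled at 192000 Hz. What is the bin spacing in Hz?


DFT frequency resolution:
df = fs / N
   = 192000 / 32
   = 6000.0 Hz

6000.0 Hz


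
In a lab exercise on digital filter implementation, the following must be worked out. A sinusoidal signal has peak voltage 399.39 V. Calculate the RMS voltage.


RMS voltage for a sinusoidal waveform:
V_rms = V_peak / sqrt(2)
      = 399.39 / 1.414214
      = 282.411 V

282.411 V


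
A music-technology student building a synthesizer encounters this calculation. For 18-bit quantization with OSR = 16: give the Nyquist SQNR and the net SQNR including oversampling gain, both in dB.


Step 1 — baseline SQNR at Nyquist:
SQNR_base = 6.02*N + 1.76
          = 6.02*18 + 1.76
          = 110.12 dB

Step 2 — oversampling processing gain:
G = 10*log10(OSR) = 10*log10(16) = 12.04 dB

Step 3 — total:
SQNR_total = 110.12 + 12.04 = 122.16 dB

Base SQNR = 110.12 dB; oversampled SQNR = 122.16 dB


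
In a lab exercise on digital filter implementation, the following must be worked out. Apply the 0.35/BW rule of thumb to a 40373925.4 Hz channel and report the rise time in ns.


Rise time from bandwidth relationship:
tr = 0.35 / BW
   = 0.35 / 40373925.4
   = 8.668961379e-09 s
   = 8.669 ns

8.669 ns


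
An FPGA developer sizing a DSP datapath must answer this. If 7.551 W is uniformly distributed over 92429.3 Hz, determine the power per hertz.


Power spectral density:
PSD = P / BW
    = 7.551 / 92429.3
    = 8.169e-05 W/Hz

8.169e-05 W/Hz


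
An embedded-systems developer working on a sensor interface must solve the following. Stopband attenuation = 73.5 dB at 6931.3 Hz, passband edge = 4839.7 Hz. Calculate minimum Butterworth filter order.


Butterworth filter order formula:
n = log10(10^(A/10) - 1) / (2 * log10(f_stop/f_pass))
10^(73.5/10) - 1 = 22387210.3857
f_stop/f_pass = 6931.3 / 4839.7 = 1.4322
n = 23.5583 -> ceil = 24

24


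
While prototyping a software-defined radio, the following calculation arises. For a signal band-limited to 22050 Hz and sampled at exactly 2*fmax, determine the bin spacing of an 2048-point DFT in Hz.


Step 1 — Nyquist sampling rate:
fs = 2 * fmax = 2 * 22050 = 44100 Hz

Step 2 — DFT bin spacing:
df = fs / N = 44100 / 2048 = 21.5332 Hz

21.5332 Hz


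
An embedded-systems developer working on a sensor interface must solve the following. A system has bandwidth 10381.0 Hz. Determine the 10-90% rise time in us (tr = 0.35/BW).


Rise time from bandwidth relationship:
tr = 0.35 / BW
   = 0.35 / 10381.0
   = 3.371544167e-05 s
   = 33.7154 us

33.7154 us


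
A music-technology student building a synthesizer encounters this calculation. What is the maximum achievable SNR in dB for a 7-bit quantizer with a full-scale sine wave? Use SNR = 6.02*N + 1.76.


Theoretical SNR for a full-scale sinusoid:
SNR = 6.02 * N + 1.76
    = 6.02 * 7 + 1.76
    = 42.14 + 1.76
    = 43.9 dB

43.9 dB


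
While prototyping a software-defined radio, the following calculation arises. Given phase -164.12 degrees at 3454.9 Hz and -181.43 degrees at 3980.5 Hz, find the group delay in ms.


Group delay from phase difference:
tau = -d(phi)/d(omega)
d(phi) = -17.31 deg = -0.302116 rad
d(omega) = 2*pi*(3980.5 - 3454.9) = 3302.4422 rad/s
tau = -(-0.302116) / 3302.4422
    = 0.0915 ms

0.0915 ms


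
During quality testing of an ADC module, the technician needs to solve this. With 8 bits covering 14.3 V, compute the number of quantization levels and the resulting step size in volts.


Step 1 — number of quantization levels:
L = 2^N = 2^8 = 256

Step 2 — LSB step size:
delta = Vfs / L
      = 14.3 / 256
      = 0.05585938 V

Levels = 256; step size = 0.05585938 V


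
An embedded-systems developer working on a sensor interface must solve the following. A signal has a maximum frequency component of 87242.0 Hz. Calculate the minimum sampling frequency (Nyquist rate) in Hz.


The Nyquist rate is twice the maximum frequency component.
fs_min = 2 * fmax
      = 2 * 87242.0
      = 174484.0 Hz

174484.0


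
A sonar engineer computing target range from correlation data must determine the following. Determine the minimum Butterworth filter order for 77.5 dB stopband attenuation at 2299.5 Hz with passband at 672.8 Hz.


Butterworth filter order formula:
n = log10(10^(A/10) - 1) / (2 * log10(f_stop/f_pass))
10^(77.5/10) - 1 = 56234131.519
f_stop/f_pass = 2299.5 / 672.8 = 3.4178
n = 7.26 -> ceil = 8

8


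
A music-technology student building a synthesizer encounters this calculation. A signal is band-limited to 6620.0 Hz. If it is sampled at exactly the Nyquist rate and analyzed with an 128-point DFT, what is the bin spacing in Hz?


Step 1 — Nyquist sampling rate:
fs = 2 * fmax = 2 * 6620.0 = 13240.0 Hz

Step 2 — DFT bin spacing:
df = fs / N = 13240.0 / 128 = 103.4375 Hz

103.4375 Hz


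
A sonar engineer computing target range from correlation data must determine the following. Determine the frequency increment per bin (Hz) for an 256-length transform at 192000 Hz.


DFT frequency resolution:
df = fs / N
   = 192000 / 256
   = 750.0 Hz

750.0 Hz


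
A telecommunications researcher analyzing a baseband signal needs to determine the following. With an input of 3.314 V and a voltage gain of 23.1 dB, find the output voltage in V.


Output voltage from dB gain:
V_out = V_in * 10^(gain_dB / 20)
      = 3.314 * 10^(23.1 / 20)
      = 3.314 * 14.28894
      = 47.3535 V

47.3535 V


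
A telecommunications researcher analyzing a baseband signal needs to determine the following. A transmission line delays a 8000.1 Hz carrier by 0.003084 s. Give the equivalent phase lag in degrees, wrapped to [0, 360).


Phase shift from frequency and time delay:
phi = 360 * f * t_delay
    = 360 * 8000.1 * 0.003084
    = 8882.03 degrees
    mod 360 = 242.03 degrees

242.03 degrees


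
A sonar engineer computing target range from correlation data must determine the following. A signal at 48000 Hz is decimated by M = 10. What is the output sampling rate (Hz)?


Decimation reduces the sample rate:
fs_out = fs_in / M
       = 48000 / 10
       = 4800.0 Hz

4800.0 Hz


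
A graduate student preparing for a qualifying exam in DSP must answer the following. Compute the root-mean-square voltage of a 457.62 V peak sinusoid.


RMS voltage for a sinusoidal waveform:
V_rms = V_peak / sqrt(2)
      = 457.62 / 1.414214
      = 323.586 V

323.586 V


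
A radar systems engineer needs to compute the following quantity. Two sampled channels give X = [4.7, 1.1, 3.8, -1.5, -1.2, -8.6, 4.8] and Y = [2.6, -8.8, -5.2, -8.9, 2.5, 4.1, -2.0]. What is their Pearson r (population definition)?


Pearson correlation coefficient (population):
r = cov(X,Y) / (std(X) * std(Y))
Mean X = 0.4429, Mean Y = -2.2429
Cov(X,Y) = -6.396735
Std(X) = 4.424883, Std(Y) = 5.10318
r = -0.2833

-0.2833


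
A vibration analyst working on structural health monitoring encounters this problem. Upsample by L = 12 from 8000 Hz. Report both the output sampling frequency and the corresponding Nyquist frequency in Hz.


Step 1 — output sample rate after interpolation by L:
fs_out = L * fs_in = 12 * 8000 = 96000 Hz

Step 2 — Nyquist frequency of the output stream:
f_Nyq = fs_out / 2 = 96000 / 2 = 48000.0 Hz

fs_out = 96000 Hz; f_Nyquist = 48000.0 Hz


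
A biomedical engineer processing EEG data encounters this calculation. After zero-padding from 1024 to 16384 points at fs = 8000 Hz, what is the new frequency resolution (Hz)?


Frequency resolution after zero-padding:
N_padded = 1024 * 16 = 16384
df = fs / N_padded
   = 8000 / 16384
   = 0.4883 Hz

0.4883 Hz


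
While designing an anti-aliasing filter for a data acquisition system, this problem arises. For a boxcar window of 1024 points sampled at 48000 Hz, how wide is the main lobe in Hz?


Main lobe width for a rectangular window:
Width = 2 * fs / N
      = 2 * 48000 / 1024
      = 96000 / 1024
      = 93.75 Hz

93.75 Hz


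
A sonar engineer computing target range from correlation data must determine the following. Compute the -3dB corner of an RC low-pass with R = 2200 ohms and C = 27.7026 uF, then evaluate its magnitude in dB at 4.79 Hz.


Step 1 — cutoff frequency:
fc = 1 / (2*pi*R*C)
C = 27.7026 uF = 2.77026e-05 F
fc = 1 / (2*pi*2200*2.77026e-05)
   = 2.61142 Hz

Step 2 — magnitude at f = 4.79 Hz:
|H(f)| = 1 / sqrt(1 + (f/fc)^2)
f/fc = 4.79 / 2.61142 = 1.834251
|H| = 1 / sqrt(1 + 3.364477) = 0.4786674
|H|_dB = 20*log10(0.4786674) = -6.4 dB

fc = 2.61142 Hz; |H(4.79 Hz)| = -6.4 dB


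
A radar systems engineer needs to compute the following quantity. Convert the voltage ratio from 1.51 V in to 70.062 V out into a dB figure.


Voltage gain in dB:
G = 20 * log10(Vout / Vin)
  = 20 * log10(70.062 / 1.51)
  = 20 * log10(46.398675)
  = 20 * 1.666506
  = 33.33 dB

33.33 dB


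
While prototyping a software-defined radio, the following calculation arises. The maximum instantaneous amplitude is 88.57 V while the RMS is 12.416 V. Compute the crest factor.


Crest factor is the ratio of peak to RMS:
CF = V_peak / V_rms
   = 88.57 / 12.416
   = 7.1335

7.1335


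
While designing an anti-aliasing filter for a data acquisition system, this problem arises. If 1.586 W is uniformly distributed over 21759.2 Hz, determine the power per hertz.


Power spectral density:
PSD = P / BW
    = 1.586 / 21759.2
    = 7.289e-05 W/Hz

7.289e-05 W/Hz


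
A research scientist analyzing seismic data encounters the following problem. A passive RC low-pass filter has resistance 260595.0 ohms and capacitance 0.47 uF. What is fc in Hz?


Cutoff frequency of a first-order RC filter:
fc = 1 / (2 * pi * R * C)
C = 0.47 uF = 4.7e-07 F
fc = 1 / (2 * pi * 260595.0 * 4.7e-07)
   = 1 / 0.7695623373085
   = 1.29944 Hz

1.29944 Hz


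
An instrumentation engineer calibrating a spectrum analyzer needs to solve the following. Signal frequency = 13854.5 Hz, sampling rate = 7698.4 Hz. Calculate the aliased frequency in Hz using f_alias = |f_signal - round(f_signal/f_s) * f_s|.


Compute the nearest integer multiple of fs to the signal:
n = round(13854.5 / 7698.4) = 2
f_alias = |13854.5 - 2 * 7698.4|
        = |13854.5 - 15396.8|
        = 1542.3 Hz

1542.3


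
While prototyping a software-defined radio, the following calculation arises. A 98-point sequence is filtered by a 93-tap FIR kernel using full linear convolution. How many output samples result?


Linear convolution output length:
L = N + M - 1
  = 98 + 93 - 1
  = 190 samples

190


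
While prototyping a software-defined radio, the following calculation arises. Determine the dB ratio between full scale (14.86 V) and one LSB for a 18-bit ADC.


Dynamic range from full-scale to LSB:
V_min = V_max / 2^bits = 14.86 / 2^18
DR = 20 * log10(V_max / V_min)
   = 20 * log10(2^18)
   = 20 * 18 * log10(2)
   = 108.37 dB

108.37 dB


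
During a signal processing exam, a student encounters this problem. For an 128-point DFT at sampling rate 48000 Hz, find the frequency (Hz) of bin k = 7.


Frequency of DFT bin k:
f_k = k * fs / N
    = 7 * 48000 / 128
    = 336000 / 128
    = 2625.0 Hz

2625.0 Hz


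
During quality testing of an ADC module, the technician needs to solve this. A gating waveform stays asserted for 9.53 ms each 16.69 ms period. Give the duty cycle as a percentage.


Duty cycle as a percentage:
DC = (t_on / T) * 100
   = (9.53 / 16.69) * 100
   = 0.571001 * 100
   = 57.1 %

57.1 %


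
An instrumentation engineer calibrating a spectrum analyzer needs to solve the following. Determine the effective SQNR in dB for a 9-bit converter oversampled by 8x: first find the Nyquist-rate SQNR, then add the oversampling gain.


Step 1 — baseline SQNR at Nyquist:
SQNR_base = 6.02*N + 1.76
          = 6.02*9 + 1.76
          = 55.94 dB

Step 2 — oversampling processing gain:
G = 10*log10(OSR) = 10*log10(8) = 9.03 dB

Step 3 — total:
SQNR_total = 55.94 + 9.03 = 64.97 dB

Base SQNR = 55.94 dB; oversampled SQNR = 64.97 dB


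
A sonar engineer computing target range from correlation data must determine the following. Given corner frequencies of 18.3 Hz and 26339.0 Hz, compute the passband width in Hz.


Bandwidth is the difference of -3dB frequencies:
BW = f_high - f_low
   = 26339.0 - 18.3
   = 26320.7 Hz

26320.7 Hz
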